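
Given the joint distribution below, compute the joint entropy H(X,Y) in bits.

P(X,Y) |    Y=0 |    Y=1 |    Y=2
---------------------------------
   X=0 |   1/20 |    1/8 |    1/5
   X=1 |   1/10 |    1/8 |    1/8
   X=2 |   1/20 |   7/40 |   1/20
3.0099 bits

Joint entropy is H(X,Y) = -Σ_{x,y} p(x,y) log p(x,y).

Summing over all non-zero entries:
H(X,Y) = -[1/20·log_2(1/20) + 1/8·log_2(1/8) + 1/5·log_2(1/5) + 1/10·log_2(1/10) + 1/8·log_2(1/8) + 1/8·log_2(1/8) + 1/20·log_2(1/20) + 7/40·log_2(7/40) + 1/20·log_2(1/20)]
H(X,Y) = 3.0099 bits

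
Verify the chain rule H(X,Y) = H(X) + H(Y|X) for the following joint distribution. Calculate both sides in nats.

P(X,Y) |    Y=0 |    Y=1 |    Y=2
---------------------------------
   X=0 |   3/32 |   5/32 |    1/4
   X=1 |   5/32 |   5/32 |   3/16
H(X,Y) = 1.7525, H(X) = 0.6931, H(Y|X) = 1.0594 (all in nats)

Chain rule: H(X,Y) = H(X) + H(Y|X)

Left side — joint entropy directly:
H(X,Y) = -Σ p(x,y) log p(x,y) = 1.7525 nats

Right side — compute H(Y|X) from the conditional distributions:
P(X) = (1/2, 1/2), so H(X) = 0.6931 nats
H(Y|X) = Σ_x P(X=x) · H(Y|X=x):
  P(Y|X=0) = (3/16, 5/16, 1/2), H(Y|X=0) = 1.0239, weight P(X=0) = 1/2
  P(Y|X=1) = (5/16, 5/16, 3/8), H(Y|X=1) = 1.0948, weight P(X=1) = 1/2
H(Y|X) = 1.0594 nats

H(X) + H(Y|X) = 0.6931 + 1.0594 = 1.7525 nats

Both sides equal 1.7525 nats. ✓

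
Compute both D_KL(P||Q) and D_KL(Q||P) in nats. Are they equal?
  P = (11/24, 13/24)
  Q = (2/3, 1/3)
D_KL(P||Q) = 0.0912, D_KL(Q||P) = 0.0880

KL divergence is not symmetric: D_KL(P||Q) ≠ D_KL(Q||P) in general.

D_KL(P||Q) = 0.0912 nats
D_KL(Q||P) = 0.0880 nats

No, they are not equal!

This asymmetry is why KL divergence is not a true distance metric.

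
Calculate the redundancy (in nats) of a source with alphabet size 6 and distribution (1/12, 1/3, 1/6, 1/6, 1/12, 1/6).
0.1155 nats

Redundancy measures how far a source is from maximum entropy:
R = H_max - H(X)

Maximum entropy for 6 symbols: H_max = log_e(6) = 1.7918 nats
Actual entropy: H(X) = 1.6762 nats
Redundancy: R = 1.7918 - 1.6762 = 0.1155 nats

This redundancy represents potential for compression: the source could be compressed by 0.1155 nats per symbol.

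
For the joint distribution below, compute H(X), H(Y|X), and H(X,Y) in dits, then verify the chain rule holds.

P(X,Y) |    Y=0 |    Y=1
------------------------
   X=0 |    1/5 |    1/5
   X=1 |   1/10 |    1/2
H(X,Y) = 0.5301, H(X) = 0.2923, H(Y|X) = 0.2378 (all in dits)

Chain rule: H(X,Y) = H(X) + H(Y|X)

Left side — joint entropy directly:
H(X,Y) = -Σ p(x,y) log p(x,y) = 0.5301 dits

Right side — compute H(Y|X) from the conditional distributions:
P(X) = (2/5, 3/5), so H(X) = 0.2923 dits
H(Y|X) = Σ_x P(X=x) · H(Y|X=x):
  P(Y|X=0) = (1/2, 1/2), H(Y|X=0) = 0.3010, weight P(X=0) = 2/5
  P(Y|X=1) = (1/6, 5/6), H(Y|X=1) = 0.1957, weight P(X=1) = 3/5
H(Y|X) = 0.2378 dits

H(X) + H(Y|X) = 0.2923 + 0.2378 = 0.5301 dits

Both sides equal 0.5301 dits. ✓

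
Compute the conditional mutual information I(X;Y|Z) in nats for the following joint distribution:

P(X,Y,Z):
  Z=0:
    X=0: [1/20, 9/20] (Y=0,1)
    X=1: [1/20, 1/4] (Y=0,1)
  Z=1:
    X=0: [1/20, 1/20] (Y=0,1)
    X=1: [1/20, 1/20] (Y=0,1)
0.0037 nats

Conditional mutual information: I(X;Y|Z) = H(X|Z) + H(Y|Z) - H(X,Y|Z)

H(Z) = 0.5004
H(X,Z) = 1.1683 → H(X|Z) = 0.6679
H(Y,Z) = 0.9404 → H(Y|Z) = 0.4400
H(X,Y,Z) = 1.6046 → H(X,Y|Z) = 1.1042

I(X;Y|Z) = 0.6679 + 0.4400 - 1.1042 = 0.0037 nats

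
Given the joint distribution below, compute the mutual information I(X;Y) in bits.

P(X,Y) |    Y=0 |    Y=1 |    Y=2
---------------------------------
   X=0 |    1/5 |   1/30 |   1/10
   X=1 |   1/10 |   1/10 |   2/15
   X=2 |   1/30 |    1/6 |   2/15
0.1710 bits

Mutual information: I(X;Y) = H(X) + H(Y) - H(X,Y)

Marginals:
P(X) = (1/3, 1/3, 1/3), H(X) = 1.5850 bits
P(Y) = (1/3, 3/10, 11/30), H(Y) = 1.5801 bits

Joint entropy: H(X,Y) = 2.9941 bits

I(X;Y) = 1.5850 + 1.5801 - 2.9941 = 0.1710 bits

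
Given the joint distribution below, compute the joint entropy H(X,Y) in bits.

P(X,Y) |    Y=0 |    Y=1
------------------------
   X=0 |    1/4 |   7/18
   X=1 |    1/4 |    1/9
1.8821 bits

Joint entropy is H(X,Y) = -Σ_{x,y} p(x,y) log p(x,y).

Summing over all non-zero entries:
H(X,Y) = -[1/4·log_2(1/4) + 7/18·log_2(7/18) + 1/4·log_2(1/4) + 1/9·log_2(1/9)]
H(X,Y) = 1.8821 bits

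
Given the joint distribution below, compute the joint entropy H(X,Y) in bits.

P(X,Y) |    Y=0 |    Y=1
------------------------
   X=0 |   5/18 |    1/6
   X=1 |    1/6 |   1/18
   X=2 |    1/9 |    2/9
2.4411 bits

Joint entropy is H(X,Y) = -Σ_{x,y} p(x,y) log p(x,y).

Summing over all non-zero entries:
H(X,Y) = -[5/18·log_2(5/18) + 1/6·log_2(1/6) + 1/6·log_2(1/6) + 1/18·log_2(1/18) + 1/9·log_2(1/9) + 2/9·log_2(2/9)]
H(X,Y) = 2.4411 bits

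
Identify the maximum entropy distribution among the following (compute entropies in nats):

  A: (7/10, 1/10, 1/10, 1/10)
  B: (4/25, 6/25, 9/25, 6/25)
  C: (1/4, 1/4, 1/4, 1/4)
C

For a discrete distribution over n outcomes, entropy is maximized by the uniform distribution.

Computing entropies:
H(A) = 0.9404 nats
H(B) = 1.3460 nats
H(C) = 1.3863 nats

The uniform distribution (where all probabilities equal 1/4) achieves the maximum entropy of log_e(4) = 1.3863 nats.

Distribution C has the highest entropy.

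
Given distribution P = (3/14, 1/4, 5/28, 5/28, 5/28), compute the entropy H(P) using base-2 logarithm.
2.3077 bits

Shannon entropy is H(X) = -Σ p(x) log p(x).

For P = (3/14, 1/4, 5/28, 5/28, 5/28):
H = -3/14 × log_2(3/14) -1/4 × log_2(1/4) -5/28 × log_2(5/28) -5/28 × log_2(5/28) -5/28 × log_2(5/28)
H = 2.3077 bits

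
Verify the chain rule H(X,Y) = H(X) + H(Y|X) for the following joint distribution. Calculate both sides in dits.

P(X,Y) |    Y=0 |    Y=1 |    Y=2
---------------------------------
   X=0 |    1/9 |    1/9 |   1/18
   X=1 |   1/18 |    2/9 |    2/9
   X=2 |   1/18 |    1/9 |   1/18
H(X,Y) = 0.8873, H(X) = 0.4502, H(Y|X) = 0.4371 (all in dits)

Chain rule: H(X,Y) = H(X) + H(Y|X)

Left side — joint entropy directly:
H(X,Y) = -Σ p(x,y) log p(x,y) = 0.8873 dits

Right side — compute H(Y|X) from the conditional distributions:
P(X) = (5/18, 1/2, 2/9), so H(X) = 0.4502 dits
H(Y|X) = Σ_x P(X=x) · H(Y|X=x):
  P(Y|X=0) = (2/5, 2/5, 1/5), H(Y|X=0) = 0.4581, weight P(X=0) = 5/18
  P(Y|X=1) = (1/9, 4/9, 4/9), H(Y|X=1) = 0.4191, weight P(X=1) = 1/2
  P(Y|X=2) = (1/4, 1/2, 1/4), H(Y|X=2) = 0.4515, weight P(X=2) = 2/9
H(Y|X) = 0.4371 dits

H(X) + H(Y|X) = 0.4502 + 0.4371 = 0.8873 dits

Both sides equal 0.8873 dits. ✓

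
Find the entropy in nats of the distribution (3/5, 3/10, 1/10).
0.8979 nats

Shannon entropy is H(X) = -Σ p(x) log p(x).

For P = (3/5, 3/10, 1/10):
H = -3/5 × log_e(3/5) -3/10 × log_e(3/10) -1/10 × log_e(1/10)
H = 0.8979 nats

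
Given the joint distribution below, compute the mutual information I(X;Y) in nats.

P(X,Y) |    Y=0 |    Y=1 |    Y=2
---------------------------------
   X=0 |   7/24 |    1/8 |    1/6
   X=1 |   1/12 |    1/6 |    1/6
0.0503 nats

Mutual information: I(X;Y) = H(X) + H(Y) - H(X,Y)

Marginals:
P(X) = (7/12, 5/12), H(X) = 0.6792 nats
P(Y) = (3/8, 7/24, 1/3), H(Y) = 1.0934 nats

Joint entropy: H(X,Y) = 1.7223 nats

I(X;Y) = 0.6792 + 1.0934 - 1.7223 = 0.0503 nats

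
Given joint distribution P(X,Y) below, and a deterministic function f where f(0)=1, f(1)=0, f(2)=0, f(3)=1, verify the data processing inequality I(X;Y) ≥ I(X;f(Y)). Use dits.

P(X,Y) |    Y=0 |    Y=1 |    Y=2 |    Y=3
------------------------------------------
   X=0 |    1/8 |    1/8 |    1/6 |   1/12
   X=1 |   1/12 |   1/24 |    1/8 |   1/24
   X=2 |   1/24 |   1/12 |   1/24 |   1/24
I(X;Y) = 0.0126, I(X;f(Y)) = 0.0001, inequality holds: 0.0126 ≥ 0.0001

Data Processing Inequality: For any Markov chain X → Y → Z, we have I(X;Y) ≥ I(X;Z).

Here Z = f(Y) is a deterministic function of Y, forming X → Y → Z.

Original I(X;Y) = 0.0126 dits

After applying f:
P(X,Z) where Z=f(Y):
- P(X,Z=0) = P(X,Y=1) + P(X,Y=2)
- P(X,Z=1) = P(X,Y=0) + P(X,Y=3)

I(X;Z) = I(X;f(Y)) = 0.0001 dits

Verification: 0.0126 ≥ 0.0001 ✓

Information cannot be created by processing; the function f can only lose information about X.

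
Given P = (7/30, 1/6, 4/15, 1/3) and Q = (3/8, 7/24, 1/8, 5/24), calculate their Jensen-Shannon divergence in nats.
0.0373 nats

Jensen-Shannon divergence is:
JSD(P||Q) = 0.5 × D_KL(P||M) + 0.5 × D_KL(Q||M)
where M = 0.5 × (P + Q) is the mixture distribution.

M = 0.5 × (7/30, 1/6, 4/15, 1/3) + 0.5 × (3/8, 7/24, 1/8, 5/24) = (0.304167, 0.229167, 0.195833, 0.270833)

D_KL(P||M) = 0.0366 nats
D_KL(Q||M) = 0.0381 nats

JSD(P||Q) = 0.5 × 0.0366 + 0.5 × 0.0381 = 0.0373 nats

Unlike KL divergence, JSD is symmetric and bounded: 0 ≤ JSD ≤ log(2).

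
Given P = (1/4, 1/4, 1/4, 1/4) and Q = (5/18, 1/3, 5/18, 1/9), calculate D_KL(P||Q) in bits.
0.1127 bits

KL divergence: D_KL(P||Q) = Σ p(x) log(p(x)/q(x))

Computing term by term:
  x=0: 1/4 × log_2[(1/4)/(5/18)] = 1/4 × -0.1520 = -0.0380
  x=1: 1/4 × log_2[(1/4)/(1/3)] = 1/4 × -0.4150 = -0.1038
  x=2: 1/4 × log_2[(1/4)/(5/18)] = 1/4 × -0.1520 = -0.0380
  x=3: 1/4 × log_2[(1/4)/(1/9)] = 1/4 × 1.1699 = 0.2925

D_KL(P||Q) = 0.1127 bits

Note: KL divergence is always non-negative and equals 0 iff P = Q.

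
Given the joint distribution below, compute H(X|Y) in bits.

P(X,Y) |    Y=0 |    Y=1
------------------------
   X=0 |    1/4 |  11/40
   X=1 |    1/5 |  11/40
0.9960 bits

Using the chain rule: H(X|Y) = H(X,Y) - H(Y)

First, compute H(X,Y) = 1.9888 bits

Marginal P(Y) = (9/20, 11/20)
H(Y) = 0.9928 bits

H(X|Y) = H(X,Y) - H(Y) = 1.9888 - 0.9928 = 0.9960 bits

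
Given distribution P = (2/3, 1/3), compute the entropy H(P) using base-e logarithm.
0.6365 nats

Shannon entropy is H(X) = -Σ p(x) log p(x).

For P = (2/3, 1/3):
H = -2/3 × log_e(2/3) -1/3 × log_e(1/3)
H = 0.6365 nats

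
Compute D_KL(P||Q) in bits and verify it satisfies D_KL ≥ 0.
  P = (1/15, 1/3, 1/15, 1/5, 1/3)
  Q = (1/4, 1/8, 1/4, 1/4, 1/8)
0.6247 bits

KL divergence satisfies the Gibbs inequality: D_KL(P||Q) ≥ 0 for all distributions P, Q.

D_KL(P||Q) = Σ p(x) log(p(x)/q(x))
Term by term:
  x=0: 1/15 × log_2[(1/15)/(1/4)] = -0.1271
  x=1: 1/3 × log_2[(1/3)/(1/8)] = 0.4717
  x=2: 1/15 × log_2[(1/15)/(1/4)] = -0.1271
  x=3: 1/5 × log_2[(1/5)/(1/4)] = -0.0644
  x=4: 1/3 × log_2[(1/3)/(1/8)] = 0.4717
D_KL(P||Q) = 0.6247 bits

D_KL(P||Q) = 0.6247 ≥ 0 ✓

This non-negativity is a fundamental property: relative entropy cannot be negative because it measures how different Q is from P.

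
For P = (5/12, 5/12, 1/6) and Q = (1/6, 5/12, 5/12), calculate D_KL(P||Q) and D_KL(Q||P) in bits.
D_KL(P||Q) = 0.3305, D_KL(Q||P) = 0.3305

KL divergence is not symmetric: D_KL(P||Q) ≠ D_KL(Q||P) in general.

D_KL(P||Q) = 0.3305 bits
D_KL(Q||P) = 0.3305 bits

In this case they happen to be equal (to 4 decimal places).

This asymmetry is why KL divergence is not a true distance metric.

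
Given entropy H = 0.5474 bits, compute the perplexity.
1.4614

Perplexity is 2^H (or exp(H) for natural log).

H = 0.5474 bits
Perplexity = 2^0.5474 = 1.4614

Interpretation: The model's uncertainty is equivalent to choosing uniformly among 1.5 options.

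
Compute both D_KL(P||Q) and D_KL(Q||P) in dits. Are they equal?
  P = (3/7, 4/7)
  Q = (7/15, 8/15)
D_KL(P||Q) = 0.0013, D_KL(Q||P) = 0.0013

KL divergence is not symmetric: D_KL(P||Q) ≠ D_KL(Q||P) in general.

D_KL(P||Q) = 0.0013 dits
D_KL(Q||P) = 0.0013 dits

In this case they happen to be equal (to 4 decimal places).

This asymmetry is why KL divergence is not a true distance metric.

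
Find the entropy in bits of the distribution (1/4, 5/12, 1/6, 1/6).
1.8879 bits

Shannon entropy is H(X) = -Σ p(x) log p(x).

For P = (1/4, 5/12, 1/6, 1/6):
H = -1/4 × log_2(1/4) -5/12 × log_2(5/12) -1/6 × log_2(1/6) -1/6 × log_2(1/6)
H = 1.8879 bits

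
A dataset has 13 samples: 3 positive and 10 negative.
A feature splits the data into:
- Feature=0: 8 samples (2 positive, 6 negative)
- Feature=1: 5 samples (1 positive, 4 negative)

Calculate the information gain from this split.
0.0024 bits

Information Gain = H(Y) - H(Y|Feature)

Before split:
P(positive) = 3/13 = 0.2308
H(Y) = 0.7793 bits

After split:
Feature=0: H = 0.8113 bits (weight = 8/13)
Feature=1: H = 0.7219 bits (weight = 5/13)
H(Y|Feature) = (8/13)×0.8113 + (5/13)×0.7219 = 0.7769 bits

Information Gain = 0.7793 - 0.7769 = 0.0024 bits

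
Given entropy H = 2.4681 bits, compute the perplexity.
5.5331

Perplexity is 2^H (or exp(H) for natural log).

H = 2.4681 bits
Perplexity = 2^2.4681 = 5.5331

Interpretation: The model's uncertainty is equivalent to choosing uniformly among 5.5 options.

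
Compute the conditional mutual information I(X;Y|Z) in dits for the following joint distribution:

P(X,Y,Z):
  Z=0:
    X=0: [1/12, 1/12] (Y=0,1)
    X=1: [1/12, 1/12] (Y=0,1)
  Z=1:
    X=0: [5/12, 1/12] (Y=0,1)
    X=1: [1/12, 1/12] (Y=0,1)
0.0148 dits

Conditional mutual information: I(X;Y|Z) = H(X|Z) + H(Y|Z) - H(X,Y|Z)

H(Z) = 0.2764
H(X,Z) = 0.5396 → H(X|Z) = 0.2632
H(Y,Z) = 0.5396 → H(Y|Z) = 0.2632
H(X,Y,Z) = 0.7879 → H(X,Y|Z) = 0.5115

I(X;Y|Z) = 0.2632 + 0.2632 - 0.5115 = 0.0148 dits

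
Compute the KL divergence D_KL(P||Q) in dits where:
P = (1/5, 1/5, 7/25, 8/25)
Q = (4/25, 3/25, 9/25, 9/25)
0.0168 dits

KL divergence: D_KL(P||Q) = Σ p(x) log(p(x)/q(x))

Computing term by term:
  x=0: 1/5 × log_10[(1/5)/(4/25)] = 1/5 × 0.0969 = 0.0194
  x=1: 1/5 × log_10[(1/5)/(3/25)] = 1/5 × 0.2218 = 0.0444
  x=2: 7/25 × log_10[(7/25)/(9/25)] = 7/25 × -0.1091 = -0.0306
  x=3: 8/25 × log_10[(8/25)/(9/25)] = 8/25 × -0.0512 = -0.0164

D_KL(P||Q) = 0.0168 dits

Note: KL divergence is always non-negative and equals 0 iff P = Q.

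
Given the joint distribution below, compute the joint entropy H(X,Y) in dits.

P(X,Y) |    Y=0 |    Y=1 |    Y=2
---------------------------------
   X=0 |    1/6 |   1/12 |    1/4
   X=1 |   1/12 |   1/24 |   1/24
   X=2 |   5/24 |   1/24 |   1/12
0.8645 dits

Joint entropy is H(X,Y) = -Σ_{x,y} p(x,y) log p(x,y).

Summing over all non-zero entries:
H(X,Y) = -[1/6·log_10(1/6) + 1/12·log_10(1/12) + 1/4·log_10(1/4) + 1/12·log_10(1/12) + 1/24·log_10(1/24) + 1/24·log_10(1/24) + 5/24·log_10(5/24) + 1/24·log_10(1/24) + 1/12·log_10(1/12)]
H(X,Y) = 0.8645 dits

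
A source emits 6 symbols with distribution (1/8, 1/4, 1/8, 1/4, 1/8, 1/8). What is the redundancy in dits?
0.0256 dits

Redundancy measures how far a source is from maximum entropy:
R = H_max - H(X)

Maximum entropy for 6 symbols: H_max = log_10(6) = 0.7782 dits
Actual entropy: H(X) = 0.7526 dits
Redundancy: R = 0.7782 - 0.7526 = 0.0256 dits

This redundancy represents potential for compression: the source could be compressed by 0.0256 dits per symbol.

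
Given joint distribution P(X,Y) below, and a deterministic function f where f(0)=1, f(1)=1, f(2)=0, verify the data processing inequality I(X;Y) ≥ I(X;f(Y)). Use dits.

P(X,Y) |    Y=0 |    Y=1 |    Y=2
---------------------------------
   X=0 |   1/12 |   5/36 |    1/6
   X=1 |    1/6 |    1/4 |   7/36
I(X;Y) = 0.0028, I(X;f(Y)) = 0.0027, inequality holds: 0.0028 ≥ 0.0027

Data Processing Inequality: For any Markov chain X → Y → Z, we have I(X;Y) ≥ I(X;Z).

Here Z = f(Y) is a deterministic function of Y, forming X → Y → Z.

Original I(X;Y) = 0.0028 dits

After applying f:
P(X,Z) where Z=f(Y):
- P(X,Z=0) = P(X,Y=2)
- P(X,Z=1) = P(X,Y=0) + P(X,Y=1)

I(X;Z) = I(X;f(Y)) = 0.0027 dits

Verification: 0.0028 ≥ 0.0027 ✓

Information cannot be created by processing; the function f can only lose information about X.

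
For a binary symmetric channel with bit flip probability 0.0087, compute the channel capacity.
0.9280 bits

For a binary symmetric channel (BSC) with error probability p:
Capacity C = 1 - H(p) bits per symbol

where H(p) = -p log₂(p) - (1-p) log₂(1-p) is the binary entropy function.

H(0.0087) = 0.0720 bits
C = 1 - 0.0720 = 0.9280 bits per symbol

This means we can reliably transmit up to 0.9280 bits of information per channel use.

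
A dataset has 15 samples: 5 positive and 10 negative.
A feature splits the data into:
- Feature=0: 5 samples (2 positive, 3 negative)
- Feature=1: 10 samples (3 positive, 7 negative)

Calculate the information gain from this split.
0.0071 bits

Information Gain = H(Y) - H(Y|Feature)

Before split:
P(positive) = 5/15 = 0.3333
H(Y) = 0.9183 bits

After split:
Feature=0: H = 0.9710 bits (weight = 5/15)
Feature=1: H = 0.8813 bits (weight = 10/15)
H(Y|Feature) = (5/15)×0.9710 + (10/15)×0.8813 = 0.9112 bits

Information Gain = 0.9183 - 0.9112 = 0.0071 bits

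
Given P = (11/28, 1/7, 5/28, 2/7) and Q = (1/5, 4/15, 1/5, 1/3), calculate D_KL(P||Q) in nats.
0.1118 nats

KL divergence: D_KL(P||Q) = Σ p(x) log(p(x)/q(x))

Computing term by term:
  x=0: 11/28 × log_e[(11/28)/(1/5)] = 11/28 × 0.6751 = 0.2652
  x=1: 1/7 × log_e[(1/7)/(4/15)] = 1/7 × -0.6242 = -0.0892
  x=2: 5/28 × log_e[(5/28)/(1/5)] = 5/28 × -0.1133 = -0.0202
  x=3: 2/7 × log_e[(2/7)/(1/3)] = 2/7 × -0.1542 = -0.0440

D_KL(P||Q) = 0.1118 nats

Note: KL divergence is always non-negative and equals 0 iff P = Q.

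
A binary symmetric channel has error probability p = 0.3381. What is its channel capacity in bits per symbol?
0.0770 bits

For a binary symmetric channel (BSC) with error probability p:
Capacity C = 1 - H(p) bits per symbol

where H(p) = -p log₂(p) - (1-p) log₂(1-p) is the binary entropy function.

H(0.3381) = 0.9230 bits
C = 1 - 0.9230 = 0.0770 bits per symbol

This means we can reliably transmit up to 0.0770 bits of information per channel use.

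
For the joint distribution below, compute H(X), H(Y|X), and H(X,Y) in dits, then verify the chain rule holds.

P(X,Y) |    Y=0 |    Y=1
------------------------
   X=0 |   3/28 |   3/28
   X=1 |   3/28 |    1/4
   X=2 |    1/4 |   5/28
H(X,Y) = 0.7464, H(X) = 0.4608, H(Y|X) = 0.2857 (all in dits)

Chain rule: H(X,Y) = H(X) + H(Y|X)

Left side — joint entropy directly:
H(X,Y) = -Σ p(x,y) log p(x,y) = 0.7464 dits

Right side — compute H(Y|X) from the conditional distributions:
P(X) = (3/14, 5/14, 3/7), so H(X) = 0.4608 dits
H(Y|X) = Σ_x P(X=x) · H(Y|X=x):
  P(Y|X=0) = (1/2, 1/2), H(Y|X=0) = 0.3010, weight P(X=0) = 3/14
  P(Y|X=1) = (3/10, 7/10), H(Y|X=1) = 0.2653, weight P(X=1) = 5/14
  P(Y|X=2) = (7/12, 5/12), H(Y|X=2) = 0.2950, weight P(X=2) = 3/7
H(Y|X) = 0.2857 dits

H(X) + H(Y|X) = 0.4608 + 0.2857 = 0.7464 dits

Both sides equal 0.7464 dits. ✓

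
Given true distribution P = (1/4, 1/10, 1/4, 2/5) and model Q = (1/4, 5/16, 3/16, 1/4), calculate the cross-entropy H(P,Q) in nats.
1.4359 nats

Cross-entropy: H(P,Q) = -Σ p(x) log q(x)

Alternatively: H(P,Q) = H(P) + D_KL(P||Q)
H(P) = 1.2899 nats
D_KL(P||Q) = 0.1460 nats

H(P,Q) = 1.2899 + 0.1460 = 1.4359 nats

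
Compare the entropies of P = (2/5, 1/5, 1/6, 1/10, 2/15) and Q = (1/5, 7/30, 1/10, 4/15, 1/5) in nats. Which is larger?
Q

Computing entropies in nats:
H(P) = 1.4859
H(Q) = 1.5661

Distribution Q has higher entropy.

Intuition: The distribution closer to uniform (more spread out) has higher entropy.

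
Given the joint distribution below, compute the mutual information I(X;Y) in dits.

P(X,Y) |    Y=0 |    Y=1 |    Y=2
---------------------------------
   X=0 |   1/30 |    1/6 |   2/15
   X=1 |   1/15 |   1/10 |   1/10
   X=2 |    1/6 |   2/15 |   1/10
0.0222 dits

Mutual information: I(X;Y) = H(X) + H(Y) - H(X,Y)

Marginals:
P(X) = (1/3, 4/15, 2/5), H(X) = 0.4713 dits
P(Y) = (4/15, 2/5, 1/3), H(Y) = 0.4713 dits

Joint entropy: H(X,Y) = 0.9204 dits

I(X;Y) = 0.4713 + 0.4713 - 0.9204 = 0.0222 dits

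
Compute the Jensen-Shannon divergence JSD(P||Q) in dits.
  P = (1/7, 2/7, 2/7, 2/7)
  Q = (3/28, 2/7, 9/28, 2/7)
0.0008 dits

Jensen-Shannon divergence is:
JSD(P||Q) = 0.5 × D_KL(P||M) + 0.5 × D_KL(Q||M)
where M = 0.5 × (P + Q) is the mixture distribution.

M = 0.5 × (1/7, 2/7, 2/7, 2/7) + 0.5 × (3/28, 2/7, 9/28, 2/7) = (1/8, 2/7, 0.303571, 2/7)

D_KL(P||M) = 0.0008 dits
D_KL(Q||M) = 0.0008 dits

JSD(P||Q) = 0.5 × 0.0008 + 0.5 × 0.0008 = 0.0008 dits

Unlike KL divergence, JSD is symmetric and bounded: 0 ≤ JSD ≤ log(2).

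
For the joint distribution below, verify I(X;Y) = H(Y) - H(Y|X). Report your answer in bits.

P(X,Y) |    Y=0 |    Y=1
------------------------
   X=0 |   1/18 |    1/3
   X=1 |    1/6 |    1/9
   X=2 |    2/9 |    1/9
I(X;Y) = 0.1852 bits

Mutual information has multiple equivalent forms:
- I(X;Y) = H(X) - H(X|Y)
- I(X;Y) = H(Y) - H(Y|X)
- I(X;Y) = H(X) + H(Y) - H(X,Y)

Computing all quantities:
H(X) = 1.5715, H(Y) = 0.9911, H(X,Y) = 2.3774
H(X|Y) = 1.3864, H(Y|X) = 0.8059

Verification:
H(X) - H(X|Y) = 1.5715 - 1.3864 = 0.1852
H(Y) - H(Y|X) = 0.9911 - 0.8059 = 0.1852
H(X) + H(Y) - H(X,Y) = 1.5715 + 0.9911 - 2.3774 = 0.1852

All forms give I(X;Y) = 0.1852 bits. ✓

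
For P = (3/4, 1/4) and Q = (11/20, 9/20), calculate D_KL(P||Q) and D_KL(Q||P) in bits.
D_KL(P||Q) = 0.1236, D_KL(Q||P) = 0.1355

KL divergence is not symmetric: D_KL(P||Q) ≠ D_KL(Q||P) in general.

D_KL(P||Q) = 0.1236 bits
D_KL(Q||P) = 0.1355 bits

No, they are not equal!

This asymmetry is why KL divergence is not a true distance metric.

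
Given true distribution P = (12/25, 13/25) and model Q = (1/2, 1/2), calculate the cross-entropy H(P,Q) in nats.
0.6931 nats

Cross-entropy: H(P,Q) = -Σ p(x) log q(x)

Alternatively: H(P,Q) = H(P) + D_KL(P||Q)
H(P) = 0.6923 nats
D_KL(P||Q) = 0.0008 nats

H(P,Q) = 0.6923 + 0.0008 = 0.6931 nats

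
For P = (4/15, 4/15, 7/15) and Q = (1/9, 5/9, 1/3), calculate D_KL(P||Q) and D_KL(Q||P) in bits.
D_KL(P||Q) = 0.2810, D_KL(Q||P) = 0.2861

KL divergence is not symmetric: D_KL(P||Q) ≠ D_KL(Q||P) in general.

D_KL(P||Q) = 0.2810 bits
D_KL(Q||P) = 0.2861 bits

No, they are not equal!

This asymmetry is why KL divergence is not a true distance metric.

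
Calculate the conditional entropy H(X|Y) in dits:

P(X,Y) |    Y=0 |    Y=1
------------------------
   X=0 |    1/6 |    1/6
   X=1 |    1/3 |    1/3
0.2764 dits

Using the chain rule: H(X|Y) = H(X,Y) - H(Y)

First, compute H(X,Y) = 0.5775 dits

Marginal P(Y) = (1/2, 1/2)
H(Y) = 0.3010 dits

H(X|Y) = H(X,Y) - H(Y) = 0.5775 - 0.3010 = 0.2764 dits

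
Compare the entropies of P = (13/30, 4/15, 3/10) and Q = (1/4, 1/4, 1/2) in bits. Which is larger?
P

Computing entropies in bits:
H(P) = 1.5524
H(Q) = 1.5000

Distribution P has higher entropy.

Intuition: The distribution closer to uniform (more spread out) has higher entropy.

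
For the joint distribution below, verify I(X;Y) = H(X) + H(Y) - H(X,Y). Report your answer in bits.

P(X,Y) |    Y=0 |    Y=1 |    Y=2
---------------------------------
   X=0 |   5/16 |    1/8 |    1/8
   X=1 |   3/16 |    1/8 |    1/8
I(X;Y) = 0.0115 bits

Mutual information has multiple equivalent forms:
- I(X;Y) = H(X) - H(X|Y)
- I(X;Y) = H(Y) - H(Y|X)
- I(X;Y) = H(X) + H(Y) - H(X,Y)

Computing all quantities:
H(X) = 0.9887, H(Y) = 1.5000, H(X,Y) = 2.4772
H(X|Y) = 0.9772, H(Y|X) = 1.4885

Verification:
H(X) - H(X|Y) = 0.9887 - 0.9772 = 0.0115
H(Y) - H(Y|X) = 1.5000 - 1.4885 = 0.0115
H(X) + H(Y) - H(X,Y) = 0.9887 + 1.5000 - 2.4772 = 0.0115

All forms give I(X;Y) = 0.0115 bits. ✓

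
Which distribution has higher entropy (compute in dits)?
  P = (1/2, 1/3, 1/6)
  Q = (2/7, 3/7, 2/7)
Q

Computing entropies in dits:
H(P) = 0.4392
H(Q) = 0.4686

Distribution Q has higher entropy.

Intuition: The distribution closer to uniform (more spread out) has higher entropy.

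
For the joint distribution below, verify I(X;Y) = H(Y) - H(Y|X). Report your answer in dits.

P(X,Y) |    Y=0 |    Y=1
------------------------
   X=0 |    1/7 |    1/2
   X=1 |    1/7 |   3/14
I(X;Y) = 0.0075 dits

Mutual information has multiple equivalent forms:
- I(X;Y) = H(X) - H(X|Y)
- I(X;Y) = H(Y) - H(Y|X)
- I(X;Y) = H(X) + H(Y) - H(X,Y)

Computing all quantities:
H(X) = 0.2831, H(Y) = 0.2598, H(X,Y) = 0.5353
H(X|Y) = 0.2755, H(Y|X) = 0.2523

Verification:
H(X) - H(X|Y) = 0.2831 - 0.2755 = 0.0075
H(Y) - H(Y|X) = 0.2598 - 0.2523 = 0.0075
H(X) + H(Y) - H(X,Y) = 0.2831 + 0.2598 - 0.5353 = 0.0075

All forms give I(X;Y) = 0.0075 dits. ✓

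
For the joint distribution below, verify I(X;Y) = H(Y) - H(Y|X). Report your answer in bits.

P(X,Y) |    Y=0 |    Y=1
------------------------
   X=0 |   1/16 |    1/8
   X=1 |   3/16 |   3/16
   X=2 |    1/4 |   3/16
I(X;Y) = 0.0218 bits

Mutual information has multiple equivalent forms:
- I(X;Y) = H(X) - H(X|Y)
- I(X;Y) = H(Y) - H(Y|X)
- I(X;Y) = H(X) + H(Y) - H(X,Y)

Computing all quantities:
H(X) = 1.5052, H(Y) = 1.0000, H(X,Y) = 2.4835
H(X|Y) = 1.4835, H(Y|X) = 0.9782

Verification:
H(X) - H(X|Y) = 1.5052 - 1.4835 = 0.0218
H(Y) - H(Y|X) = 1.0000 - 0.9782 = 0.0218
H(X) + H(Y) - H(X,Y) = 1.5052 + 1.0000 - 2.4835 = 0.0218

All forms give I(X;Y) = 0.0218 bits. ✓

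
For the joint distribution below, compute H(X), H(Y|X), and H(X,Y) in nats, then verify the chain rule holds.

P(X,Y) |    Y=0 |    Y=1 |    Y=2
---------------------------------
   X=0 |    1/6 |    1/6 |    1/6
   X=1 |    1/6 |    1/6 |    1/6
H(X,Y) = 1.7918, H(X) = 0.6931, H(Y|X) = 1.0986 (all in nats)

Chain rule: H(X,Y) = H(X) + H(Y|X)

Left side — joint entropy directly:
H(X,Y) = -Σ p(x,y) log p(x,y) = 1.7918 nats

Right side — compute H(Y|X) from the conditional distributions:
P(X) = (1/2, 1/2), so H(X) = 0.6931 nats
H(Y|X) = Σ_x P(X=x) · H(Y|X=x):
  P(Y|X=0) = (1/3, 1/3, 1/3), H(Y|X=0) = 1.0986, weight P(X=0) = 1/2
  P(Y|X=1) = (1/3, 1/3, 1/3), H(Y|X=1) = 1.0986, weight P(X=1) = 1/2
H(Y|X) = 1.0986 nats

H(X) + H(Y|X) = 0.6931 + 1.0986 = 1.7918 nats

Both sides equal 1.7918 nats. ✓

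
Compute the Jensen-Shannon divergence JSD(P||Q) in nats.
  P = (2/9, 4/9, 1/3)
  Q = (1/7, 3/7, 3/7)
0.0074 nats

Jensen-Shannon divergence is:
JSD(P||Q) = 0.5 × D_KL(P||M) + 0.5 × D_KL(Q||M)
where M = 0.5 × (P + Q) is the mixture distribution.

M = 0.5 × (2/9, 4/9, 1/3) + 0.5 × (1/7, 3/7, 3/7) = (0.18254, 0.436508, 8/21)

D_KL(P||M) = 0.0072 nats
D_KL(Q||M) = 0.0076 nats

JSD(P||Q) = 0.5 × 0.0072 + 0.5 × 0.0076 = 0.0074 nats

Unlike KL divergence, JSD is symmetric and bounded: 0 ≤ JSD ≤ log(2).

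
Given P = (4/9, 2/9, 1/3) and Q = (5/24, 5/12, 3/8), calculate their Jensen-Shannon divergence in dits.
0.0163 dits

Jensen-Shannon divergence is:
JSD(P||Q) = 0.5 × D_KL(P||M) + 0.5 × D_KL(Q||M)
where M = 0.5 × (P + Q) is the mixture distribution.

M = 0.5 × (4/9, 2/9, 1/3) + 0.5 × (5/24, 5/12, 3/8) = (0.326389, 0.319444, 0.354167)

D_KL(P||M) = 0.0158 dits
D_KL(Q||M) = 0.0168 dits

JSD(P||Q) = 0.5 × 0.0158 + 0.5 × 0.0168 = 0.0163 dits

Unlike KL divergence, JSD is symmetric and bounded: 0 ≤ JSD ≤ log(2).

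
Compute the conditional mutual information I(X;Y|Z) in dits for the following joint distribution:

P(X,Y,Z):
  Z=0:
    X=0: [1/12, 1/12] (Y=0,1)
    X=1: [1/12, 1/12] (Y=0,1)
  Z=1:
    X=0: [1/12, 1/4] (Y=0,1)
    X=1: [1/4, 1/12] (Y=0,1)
0.0379 dits

Conditional mutual information: I(X;Y|Z) = H(X|Z) + H(Y|Z) - H(X,Y|Z)

H(Z) = 0.2764
H(X,Z) = 0.5775 → H(X|Z) = 0.3010
H(Y,Z) = 0.5775 → H(Y|Z) = 0.3010
H(X,Y,Z) = 0.8406 → H(X,Y|Z) = 0.5642

I(X;Y|Z) = 0.3010 + 0.3010 - 0.5642 = 0.0379 dits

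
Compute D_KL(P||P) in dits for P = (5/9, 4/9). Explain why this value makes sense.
0.0000 dits

KL divergence satisfies the Gibbs inequality: D_KL(P||Q) ≥ 0 for all distributions P, Q.

D_KL(P||Q) = Σ p(x) log(p(x)/q(x))
Each term is p(x) × log_10(p(x)/p(x)) = p(x) × log_10(1) = 0, so the sum is 0.
D_KL(P||Q) = 0.0000 dits

When P = Q, the KL divergence is exactly 0, as there is no 'divergence' between identical distributions.

This non-negativity is a fundamental property: relative entropy cannot be negative because it measures how different Q is from P.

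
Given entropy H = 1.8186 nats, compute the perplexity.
6.1632

Perplexity is e^H (or exp(H) for natural log).

H = 1.8186 nats
Perplexity = e^1.8186 = 6.1632

Interpretation: The model's uncertainty is equivalent to choosing uniformly among 6.2 options.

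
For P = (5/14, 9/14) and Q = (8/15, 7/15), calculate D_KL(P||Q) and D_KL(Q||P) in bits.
D_KL(P||Q) = 0.0904, D_KL(Q||P) = 0.0929

KL divergence is not symmetric: D_KL(P||Q) ≠ D_KL(Q||P) in general.

D_KL(P||Q) = 0.0904 bits
D_KL(Q||P) = 0.0929 bits

No, they are not equal!

This asymmetry is why KL divergence is not a true distance metric.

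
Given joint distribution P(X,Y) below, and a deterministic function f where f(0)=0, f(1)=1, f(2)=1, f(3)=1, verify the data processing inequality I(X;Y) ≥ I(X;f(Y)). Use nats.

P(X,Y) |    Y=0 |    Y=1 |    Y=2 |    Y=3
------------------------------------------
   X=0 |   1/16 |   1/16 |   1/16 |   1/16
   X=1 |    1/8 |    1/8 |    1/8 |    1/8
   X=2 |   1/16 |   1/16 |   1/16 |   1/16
I(X;Y) = 0.0000, I(X;f(Y)) = 0.0000, inequality holds: 0.0000 ≥ 0.0000

Data Processing Inequality: For any Markov chain X → Y → Z, we have I(X;Y) ≥ I(X;Z).

Here Z = f(Y) is a deterministic function of Y, forming X → Y → Z.

Original I(X;Y) = 0.0000 nats

After applying f:
P(X,Z) where Z=f(Y):
- P(X,Z=0) = P(X,Y=0)
- P(X,Z=1) = P(X,Y=1) + P(X,Y=2) + P(X,Y=3)

I(X;Z) = I(X;f(Y)) = 0.0000 nats

Verification: 0.0000 ≥ 0.0000 ✓

Information cannot be created by processing; the function f can only lose information about X.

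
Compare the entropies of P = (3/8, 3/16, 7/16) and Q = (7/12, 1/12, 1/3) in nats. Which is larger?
P

Computing entropies in nats:
H(P) = 1.0434
H(Q) = 0.8877

Distribution P has higher entropy.

Intuition: The distribution closer to uniform (more spread out) has higher entropy.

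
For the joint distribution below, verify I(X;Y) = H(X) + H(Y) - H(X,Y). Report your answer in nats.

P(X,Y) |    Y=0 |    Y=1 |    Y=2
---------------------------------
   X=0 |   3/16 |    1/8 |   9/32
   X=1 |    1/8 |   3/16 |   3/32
I(X;Y) = 0.0440 nats

Mutual information has multiple equivalent forms:
- I(X;Y) = H(X) - H(X|Y)
- I(X;Y) = H(Y) - H(Y|X)
- I(X;Y) = H(X) + H(Y) - H(X,Y)

Computing all quantities:
H(X) = 0.6755, H(Y) = 1.0948, H(X,Y) = 1.7263
H(X|Y) = 0.6315, H(Y|X) = 1.0508

Verification:
H(X) - H(X|Y) = 0.6755 - 0.6315 = 0.0440
H(Y) - H(Y|X) = 1.0948 - 1.0508 = 0.0440
H(X) + H(Y) - H(X,Y) = 0.6755 + 1.0948 - 1.7263 = 0.0440

All forms give I(X;Y) = 0.0440 nats. ✓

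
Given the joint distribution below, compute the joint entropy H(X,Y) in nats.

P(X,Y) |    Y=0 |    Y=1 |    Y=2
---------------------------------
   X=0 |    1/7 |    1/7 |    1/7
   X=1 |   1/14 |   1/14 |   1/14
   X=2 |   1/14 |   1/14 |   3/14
2.1066 nats

Joint entropy is H(X,Y) = -Σ_{x,y} p(x,y) log p(x,y).

Summing over all non-zero entries:
H(X,Y) = -[1/7·log_e(1/7) + 1/7·log_e(1/7) + 1/7·log_e(1/7) + 1/14·log_e(1/14) + 1/14·log_e(1/14) + 1/14·log_e(1/14) + 1/14·log_e(1/14) + 1/14·log_e(1/14) + 3/14·log_e(3/14)]
H(X,Y) = 2.1066 nats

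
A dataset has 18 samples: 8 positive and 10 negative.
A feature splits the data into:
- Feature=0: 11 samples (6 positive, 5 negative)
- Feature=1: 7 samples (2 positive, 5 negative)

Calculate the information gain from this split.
0.0480 bits

Information Gain = H(Y) - H(Y|Feature)

Before split:
P(positive) = 8/18 = 0.4444
H(Y) = 0.9911 bits

After split:
Feature=0: H = 0.9940 bits (weight = 11/18)
Feature=1: H = 0.8631 bits (weight = 7/18)
H(Y|Feature) = (11/18)×0.9940 + (7/18)×0.8631 = 0.9431 bits

Information Gain = 0.9911 - 0.9431 = 0.0480 bits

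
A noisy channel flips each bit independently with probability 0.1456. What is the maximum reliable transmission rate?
0.4013 bits

For a binary symmetric channel (BSC) with error probability p:
Capacity C = 1 - H(p) bits per symbol

where H(p) = -p log₂(p) - (1-p) log₂(1-p) is the binary entropy function.

H(0.1456) = 0.5987 bits
C = 1 - 0.5987 = 0.4013 bits per symbol

This means we can reliably transmit up to 0.4013 bits of information per channel use.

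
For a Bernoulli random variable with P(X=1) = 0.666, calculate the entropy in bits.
0.9190 bits

The binary entropy function is:
H(p) = -p log(p) - (1-p) log(1-p)

H(0.666) = -0.666 × log_2(0.666) - 0.334 × log_2(0.334)
H(0.666) = 0.9190 bits

Note: Binary entropy is maximized at p=0.5 (H=1 bit) and minimized at p=0 or p=1 (H=0).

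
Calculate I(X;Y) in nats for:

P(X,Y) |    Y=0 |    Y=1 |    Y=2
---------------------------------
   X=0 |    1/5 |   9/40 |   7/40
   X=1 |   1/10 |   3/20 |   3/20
0.0054 nats

Mutual information: I(X;Y) = H(X) + H(Y) - H(X,Y)

Marginals:
P(X) = (3/5, 2/5), H(X) = 0.6730 nats
P(Y) = (3/10, 3/8, 13/40), H(Y) = 1.0943 nats

Joint entropy: H(X,Y) = 1.7619 nats

I(X;Y) = 0.6730 + 1.0943 - 1.7619 = 0.0054 nats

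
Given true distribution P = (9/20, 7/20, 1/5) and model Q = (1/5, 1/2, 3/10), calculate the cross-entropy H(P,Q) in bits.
1.7423 bits

Cross-entropy: H(P,Q) = -Σ p(x) log q(x)

Alternatively: H(P,Q) = H(P) + D_KL(P||Q)
H(P) = 1.5129 bits
D_KL(P||Q) = 0.2294 bits

H(P,Q) = 1.5129 + 0.2294 = 1.7423 bits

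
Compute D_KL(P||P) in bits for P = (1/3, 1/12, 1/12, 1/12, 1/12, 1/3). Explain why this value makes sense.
0.0000 bits

KL divergence satisfies the Gibbs inequality: D_KL(P||Q) ≥ 0 for all distributions P, Q.

D_KL(P||Q) = Σ p(x) log(p(x)/q(x))
Each term is p(x) × log_2(p(x)/p(x)) = p(x) × log_2(1) = 0, so the sum is 0.
D_KL(P||Q) = 0.0000 bits

When P = Q, the KL divergence is exactly 0, as there is no 'divergence' between identical distributions.

This non-negativity is a fundamental property: relative entropy cannot be negative because it measures how different Q is from P.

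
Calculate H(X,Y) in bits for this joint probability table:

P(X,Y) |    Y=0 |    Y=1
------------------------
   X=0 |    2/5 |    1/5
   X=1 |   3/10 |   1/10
1.8464 bits

Joint entropy is H(X,Y) = -Σ_{x,y} p(x,y) log p(x,y).

Summing over all non-zero entries:
H(X,Y) = -[2/5·log_2(2/5) + 1/5·log_2(1/5) + 3/10·log_2(3/10) + 1/10·log_2(1/10)]
H(X,Y) = 1.8464 bits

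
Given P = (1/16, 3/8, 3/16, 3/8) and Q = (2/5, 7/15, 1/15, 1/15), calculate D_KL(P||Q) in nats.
0.6436 nats

KL divergence: D_KL(P||Q) = Σ p(x) log(p(x)/q(x))

Computing term by term:
  x=0: 1/16 × log_e[(1/16)/(2/5)] = 1/16 × -1.8563 = -0.1160
  x=1: 3/8 × log_e[(3/8)/(7/15)] = 3/8 × -0.2187 = -0.0820
  x=2: 3/16 × log_e[(3/16)/(1/15)] = 3/16 × 1.0341 = 0.1939
  x=3: 3/8 × log_e[(3/8)/(1/15)] = 3/8 × 1.7272 = 0.6477

D_KL(P||Q) = 0.6436 nats

Note: KL divergence is always non-negative and equals 0 iff P = Q.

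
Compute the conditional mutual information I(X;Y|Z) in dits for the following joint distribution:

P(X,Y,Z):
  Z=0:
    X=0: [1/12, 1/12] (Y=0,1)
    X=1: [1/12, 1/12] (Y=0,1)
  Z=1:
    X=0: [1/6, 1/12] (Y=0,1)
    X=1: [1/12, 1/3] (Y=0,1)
0.0319 dits

Conditional mutual information: I(X;Y|Z) = H(X|Z) + H(Y|Z) - H(X,Y|Z)

H(Z) = 0.2764
H(X,Z) = 0.5683 → H(X|Z) = 0.2919
H(Y,Z) = 0.5683 → H(Y|Z) = 0.2919
H(X,Y,Z) = 0.8283 → H(X,Y|Z) = 0.5519

I(X;Y|Z) = 0.2919 + 0.2919 - 0.5519 = 0.0319 dits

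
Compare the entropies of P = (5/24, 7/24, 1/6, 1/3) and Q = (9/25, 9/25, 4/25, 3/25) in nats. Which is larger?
P

Computing entropies in nats:
H(P) = 1.3510
H(Q) = 1.2832

Distribution P has higher entropy.

Intuition: The distribution closer to uniform (more spread out) has higher entropy.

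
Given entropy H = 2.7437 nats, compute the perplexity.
15.5444

Perplexity is e^H (or exp(H) for natural log).

H = 2.7437 nats
Perplexity = e^2.7437 = 15.5444

Interpretation: The model's uncertainty is equivalent to choosing uniformly among 15.5 options.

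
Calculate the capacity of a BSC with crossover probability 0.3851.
0.0384 bits

For a binary symmetric channel (BSC) with error probability p:
Capacity C = 1 - H(p) bits per symbol

where H(p) = -p log₂(p) - (1-p) log₂(1-p) is the binary entropy function.

H(0.3851) = 0.9616 bits
C = 1 - 0.9616 = 0.0384 bits per symbol

This means we can reliably transmit up to 0.0384 bits of information per channel use.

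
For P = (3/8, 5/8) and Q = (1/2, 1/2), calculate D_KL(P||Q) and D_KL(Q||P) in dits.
D_KL(P||Q) = 0.0137, D_KL(Q||P) = 0.0140

KL divergence is not symmetric: D_KL(P||Q) ≠ D_KL(Q||P) in general.

D_KL(P||Q) = 0.0137 dits
D_KL(Q||P) = 0.0140 dits

No, they are not equal!

This asymmetry is why KL divergence is not a true distance metric.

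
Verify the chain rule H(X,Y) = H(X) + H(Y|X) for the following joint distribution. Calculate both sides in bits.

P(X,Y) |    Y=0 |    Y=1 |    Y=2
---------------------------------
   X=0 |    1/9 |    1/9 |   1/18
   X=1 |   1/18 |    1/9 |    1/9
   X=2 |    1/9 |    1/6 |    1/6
H(X,Y) = 3.0860, H(X) = 1.5466, H(Y|X) = 1.5394 (all in bits)

Chain rule: H(X,Y) = H(X) + H(Y|X)

Left side — joint entropy directly:
H(X,Y) = -Σ p(x,y) log p(x,y) = 3.0860 bits

Right side — compute H(Y|X) from the conditional distributions:
P(X) = (5/18, 5/18, 4/9), so H(X) = 1.5466 bits
H(Y|X) = Σ_x P(X=x) · H(Y|X=x):
  P(Y|X=0) = (2/5, 2/5, 1/5), H(Y|X=0) = 1.5219, weight P(X=0) = 5/18
  P(Y|X=1) = (1/5, 2/5, 2/5), H(Y|X=1) = 1.5219, weight P(X=1) = 5/18
  P(Y|X=2) = (1/4, 3/8, 3/8), H(Y|X=2) = 1.5613, weight P(X=2) = 4/9
H(Y|X) = 1.5394 bits

H(X) + H(Y|X) = 1.5466 + 1.5394 = 3.0860 bits

Both sides equal 3.0860 bits. ✓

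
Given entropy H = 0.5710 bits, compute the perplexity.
1.4856

Perplexity is 2^H (or exp(H) for natural log).

H = 0.5710 bits
Perplexity = 2^0.5710 = 1.4856

Interpretation: The model's uncertainty is equivalent to choosing uniformly among 1.5 options.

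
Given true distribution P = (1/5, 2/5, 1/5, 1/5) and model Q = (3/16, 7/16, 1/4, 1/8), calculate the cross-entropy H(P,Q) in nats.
1.3586 nats

Cross-entropy: H(P,Q) = -Σ p(x) log q(x)

Alternatively: H(P,Q) = H(P) + D_KL(P||Q)
H(P) = 1.3322 nats
D_KL(P||Q) = 0.0264 nats

H(P,Q) = 1.3322 + 0.0264 = 1.3586 nats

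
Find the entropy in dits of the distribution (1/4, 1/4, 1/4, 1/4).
0.6021 dits

Shannon entropy is H(X) = -Σ p(x) log p(x).

For P = (1/4, 1/4, 1/4, 1/4):
H = -1/4 × log_10(1/4) -1/4 × log_10(1/4) -1/4 × log_10(1/4) -1/4 × log_10(1/4)
H = 0.6021 dits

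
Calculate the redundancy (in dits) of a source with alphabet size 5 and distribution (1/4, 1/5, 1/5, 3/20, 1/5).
0.0055 dits

Redundancy measures how far a source is from maximum entropy:
R = H_max - H(X)

Maximum entropy for 5 symbols: H_max = log_10(5) = 0.6990 dits
Actual entropy: H(X) = 0.6935 dits
Redundancy: R = 0.6990 - 0.6935 = 0.0055 dits

This redundancy represents potential for compression: the source could be compressed by 0.0055 dits per symbol.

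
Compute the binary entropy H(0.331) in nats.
0.6349 nats

The binary entropy function is:
H(p) = -p log(p) - (1-p) log(1-p)

H(0.331) = -0.331 × log_e(0.331) - 0.669 × log_e(0.669)
H(0.331) = 0.6349 nats

Note: Binary entropy is maximized at p=0.5 (H=1 bit) and minimized at p=0 or p=1 (H=0).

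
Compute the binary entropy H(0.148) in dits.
0.1821 dits

The binary entropy function is:
H(p) = -p log(p) - (1-p) log(1-p)

H(0.148) = -0.148 × log_10(0.148) - 0.852 × log_10(0.852)
H(0.148) = 0.1821 dits

Note: Binary entropy is maximized at p=0.5 (H=1 bit) and minimized at p=0 or p=1 (H=0).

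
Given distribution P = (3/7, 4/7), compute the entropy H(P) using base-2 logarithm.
0.9852 bits

Shannon entropy is H(X) = -Σ p(x) log p(x).

For P = (3/7, 4/7):
H = -3/7 × log_2(3/7) -4/7 × log_2(4/7)
H = 0.9852 bits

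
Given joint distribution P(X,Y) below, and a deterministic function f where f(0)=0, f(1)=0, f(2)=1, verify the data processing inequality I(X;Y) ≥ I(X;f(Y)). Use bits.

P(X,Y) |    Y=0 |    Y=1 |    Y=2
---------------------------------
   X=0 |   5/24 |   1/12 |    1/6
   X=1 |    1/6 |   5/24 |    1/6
I(X;Y) = 0.0383, I(X;f(Y)) = 0.0025, inequality holds: 0.0383 ≥ 0.0025

Data Processing Inequality: For any Markov chain X → Y → Z, we have I(X;Y) ≥ I(X;Z).

Here Z = f(Y) is a deterministic function of Y, forming X → Y → Z.

Original I(X;Y) = 0.0383 bits

After applying f:
P(X,Z) where Z=f(Y):
- P(X,Z=0) = P(X,Y=0) + P(X,Y=1)
- P(X,Z=1) = P(X,Y=2)

I(X;Z) = I(X;f(Y)) = 0.0025 bits

Verification: 0.0383 ≥ 0.0025 ✓

Information cannot be created by processing; the function f can only lose information about X.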